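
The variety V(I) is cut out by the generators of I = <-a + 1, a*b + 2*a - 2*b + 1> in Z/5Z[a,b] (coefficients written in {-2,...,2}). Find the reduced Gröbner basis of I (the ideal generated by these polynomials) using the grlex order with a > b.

G = {a - 1, b + 2}

f_1 = -a + 1, LT = a.
f_2 = a*b + 2*a - 2*b + 1, LT = a*b.

S(f_1,f_2): lcm = a*b. S = -2*a + b - 1.
  leading term a: subtract (2)·f_1 from -2*a + b - 1 → b + 2
  leading term b: no divisor's leading term divides it; move b to the remainder.
  leading term 1: no divisor's leading term divides it; move 2 to the remainder.
  remainder b + 2 ≠ 0; add g_3 = b + 2 to the basis.

S(f_1,g_3): leading monomials are coprime, so the S-polynomial reduces to 0 (Buchberger's first criterion).
S(f_2,g_3): lcm = a*b. S = -2*b + 1.
  leading term b: subtract (-2)·g_3 from -2*b + 1 → 0
  remainder 0.

Every S-polynomial of the final basis reduces to 0, so we have a Gröbner basis.
Inter-reduce: drop elements whose leading term is divisible by another's, tail-reduce, and make monic.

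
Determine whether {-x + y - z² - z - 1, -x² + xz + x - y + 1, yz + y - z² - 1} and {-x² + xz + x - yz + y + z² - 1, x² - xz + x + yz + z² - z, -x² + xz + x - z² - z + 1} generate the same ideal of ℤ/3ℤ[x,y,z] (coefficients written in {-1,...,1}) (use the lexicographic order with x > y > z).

No, the ideals differ.

Equality of ideals is decidable: compute both reduced Gröbner bases (unique for the ordering) and check whether they agree.
Buchberger on the first generating set:
f_1 = -x + y - z² - z - 1, LT = x.
f_2 = -x² + xz + x - y + 1, LT = x².
f_3 = yz + y - z² - 1, LT = yz.

S(f_1,f_2): lcm = x². S = -xy + xz² - xz - x - y + 1.
  reduce S modulo (f_1, f_2, f_3):
  remainder -y² + y - z⁴ - z³ - z² + z ≠ 0; add g_4 = -y² + y - z⁴ - z³ - z² + z to the basis.

S(f_3,g_4): lcm = y²z. S = y² - yz² + yz - y - z⁵ - z⁴ - z³ + z².
  reduce S modulo (f_1, f_2, f_3, g_4):
  remainder y - z⁵ + z⁴ - z² - 1 ≠ 0; add g_5 = y - z⁵ + z⁴ - z² - 1 to the basis.

S(f_3,g_5): lcm = yz. S = y + z⁶ - z⁵ + z³ - z² + z - 1.
  reduce S modulo (f_1, f_2, f_3, g_4, g_5):
  remainder z⁶ - z⁴ + z³ + z ≠ 0; add g_6 = z⁶ - z⁴ + z³ + z to the basis.

The other S-polynomials (S(f_1,f_3), S(f_2,f_3), S(f_1,g_4), S(f_2,g_4), S(f_1,g_5), S(f_2,g_5), S(g_4,g_5), S(f_1,g_6), S(f_2,g_6), S(f_3,g_6), S(g_4,g_6), S(g_5,g_6)) all reduce to 0 modulo the current basis, so we have a Gröbner basis.
Inter-reduce: drop elements whose leading term is divisible by another's, tail-reduce, and make monic.
Reduced Gröbner basis: {x - z⁵ + z⁴ + z, y - z⁵ + z⁴ - z² - 1, z⁶ - z⁴ + z³ + z}.

Buchberger on the second generating set:
h_1 = -x² + xz + x - yz + y + z² - 1, LT = x².
h_2 = x² - xz + x + yz + z² - z, LT = x².
h_3 = -x² + xz + x - z² - z + 1, LT = x².

S(h_1,h_2): lcm = x². S = x - y + z² + z + 1.
  reduce S modulo (h_1, h_2, h_3):
  remainder x - y + z² + z + 1 ≠ 0; add k_4 = x - y + z² + z + 1 to the basis.

S(h_1,h_3): lcm = x². S = yz - y + z² - z - 1.
  reduce S modulo (h_1, h_2, h_3, k_4):
  remainder yz - y + z² - z - 1 ≠ 0; add k_5 = yz - y + z² - z - 1 to the basis.

S(h_1,k_4): lcm = x². S = xy - xz² + xz + x + yz - y - z² + 1.
  reduce S modulo (h_1, h_2, h_3, k_4, k_5):
  remainder y² + y + z⁴ - z³ + z - 1 ≠ 0; add k_6 = y² + y + z⁴ - z³ + z - 1 to the basis.

S(k_5,k_6): lcm = y²z. S = -y² + yz² + yz - y - z⁵ + z⁴ - z² + z.
  reduce S modulo (h_1, h_2, h_3, k_4, k_5, k_6):
  remainder -y - z⁵ - z⁴ + z³ + z² - z + 1 ≠ 0; add k_7 = -y - z⁵ - z⁴ + z³ + z² - z + 1 to the basis.

S(k_5,k_7): lcm = yz. S = -y - z⁶ - z⁵ + z⁴ + z³ - 1.
  reduce S modulo (h_1, h_2, h_3, k_4, k_5, k_6, k_7):
  remainder -z⁶ - z⁴ - z² + z + 1 ≠ 0; add k_8 = -z⁶ - z⁴ - z² + z + 1 to the basis.

The other S-polynomials (S(h_2,h_3), S(h_2,k_4), S(h_3,k_4), S(h_1,k_5), S(h_2,k_5), S(h_3,k_5), S(k_4,k_5), S(h_1,k_6), S(h_2,k_6), S(h_3,k_6), S(k_4,k_6), S(h_1,k_7), S(h_2,k_7), S(h_3,k_7), S(k_4,k_7), S(k_6,k_7), S(h_1,k_8), S(h_2,k_8), S(h_3,k_8), S(k_4,k_8), S(k_5,k_8), S(k_6,k_8), S(k_7,k_8)) all reduce to 0 modulo the current basis, so we have a Gröbner basis.
Inter-reduce: drop elements whose leading term is divisible by another's, tail-reduce, and make monic.
Reduced Gröbner basis: {x + z⁵ + z⁴ - z³ - z, y + z⁵ + z⁴ - z³ - z² + z - 1, z⁶ + z⁴ + z² - z - 1}.

Since the reduced bases disagree, the two ideals are not the same.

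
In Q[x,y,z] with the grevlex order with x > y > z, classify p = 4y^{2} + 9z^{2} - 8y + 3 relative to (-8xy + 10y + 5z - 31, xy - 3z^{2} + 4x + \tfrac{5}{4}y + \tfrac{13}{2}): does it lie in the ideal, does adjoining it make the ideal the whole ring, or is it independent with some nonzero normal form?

First compute the reduced Gröbner basis of I by Buchberger's algorithm.
f_1 = -8xy + 10y + 5z - 31, LT = xy.
f_2 = xy - 3z^{2} + 4x + \tfrac{5}{4}y + \tfrac{13}{2}, LT = xy.

S(f_1,f_2): lcm = xy. S = 3z^{2} - 4x - \tfrac{5}{2}y - \tfrac{5}{8}z - \tfrac{21}{8}.
  leading term z^{2}: no divisor's leading term divides it; move 3z^{2} to the remainder.
  leading term x: no divisor's leading term divides it; move -4x to the remainder.
  leading term y: no divisor's leading term divides it; move -\tfrac{5}{2}y to the remainder.
  leading term z: no divisor's leading term divides it; move -\tfrac{5}{8}z to the remainder.
  leading term 1: no divisor's leading term divides it; move -\tfrac{21}{8} to the remainder.
  remainder 3z^{2} - 4x - \tfrac{5}{2}y - \tfrac{5}{8}z - \tfrac{21}{8} ≠ 0; add h_3 = 3z^{2} - 4x - \tfrac{5}{2}y - \tfrac{5}{8}z - \tfrac{21}{8} to the basis.

S(f_1,h_3): leading monomials are coprime, so the S-polynomial reduces to 0 (Buchberger's first criterion).
S(f_2,h_3): leading monomials are coprime, so the S-polynomial reduces to 0 (Buchberger's first criterion).
Every S-polynomial of the final basis reduces to 0, so we have a Gröbner basis.
Inter-reduce: drop elements whose leading term is divisible by another's, tail-reduce, and make monic.
Reduced Gröbner basis: {xy - \tfrac{5}{4}y - \tfrac{5}{8}z + \tfrac{31}{8}, z^{2} - \tfrac{4}{3}x - \tfrac{5}{6}y - \tfrac{5}{24}z - \tfrac{7}{8}}.
Label its elements g_1 = xy - \tfrac{5}{4}y - \tfrac{5}{8}z + \tfrac{31}{8}, g_2 = z^{2} - \tfrac{4}{3}x - \tfrac{5}{6}y - \tfrac{5}{24}z - \tfrac{7}{8}.

Reduce p = 4y^{2} + 9z^{2} - 8y + 3 modulo G:
  leading term y^{2}: no divisor's leading term divides it; move 4y^{2} to the remainder.
  leading term z^{2}: subtract (9)·g_2 from 9z^{2} - 8y + 3 → 12x - \tfrac{1}{2}y + \tfrac{15}{8}z + \tfrac{87}{8}
  leading term x: no divisor's leading term divides it; move 12x to the remainder.
  leading term y: no divisor's leading term divides it; move -\tfrac{1}{2}y to the remainder.
  leading term z: no divisor's leading term divides it; move \tfrac{15}{8}z to the remainder.
  leading term 1: no divisor's leading term divides it; move \tfrac{87}{8} to the remainder.
  normal form = 4y^{2} + 12x - \tfrac{1}{2}y + \tfrac{15}{8}z + \tfrac{87}{8}.
The normal form is nonzero, so p ∉ I. Since p minus its normal form lies in I, I + (p) = I + (r) where r = 4y^{2} + 12x - \tfrac{1}{2}y + \tfrac{15}{8}z + \tfrac{87}{8}; decide whether this ideal is the whole ring.
Run Buchberger on G together with r (pairs among the g_i already reduce to 0 since G is a Gröbner basis):
g_1 = xy - \tfrac{5}{4}y - \tfrac{5}{8}z + \tfrac{31}{8}, LT = xy.
g_2 = z^{2} - \tfrac{4}{3}x - \tfrac{5}{6}y - \tfrac{5}{24}z - \tfrac{7}{8}, LT = z^{2}.
r = 4y^{2} + 12x - \tfrac{1}{2}y + \tfrac{15}{8}z + \tfrac{87}{8}, LT = y^{2}.

S(g_1,g_2): leading monomials are coprime, so the S-polynomial reduces to 0 (Buchberger's first criterion).
S(g_1,r): lcm = xy^{2}. S = -3x^{2} + \tfrac{1}{8}xy - \tfrac{5}{4}y^{2} - \tfrac{15}{32}xz - \tfrac{5}{8}yz - \tfrac{87}{32}x + \tfrac{31}{8}y.
  leading term x^{2}: no divisor's leading term divides it; move -3x^{2} to the remainder.
  leading term xy: subtract (\tfrac{1}{8})·g_1 from \tfrac{1}{8}xy - \tfrac{5}{4}y^{2} - \tfrac{15}{32}xz - \tfrac{5}{8}yz - \tfrac{87}{32}x + \tfrac{31}{8}y → -\tfrac{5}{4}y^{2} - \tfrac{15}{32}xz - \tfrac{5}{8}yz - \tfrac{87}{32}x + \tfrac{129}{32}y + \tfrac{5}{64}z - \tfrac{31}{64}
  leading term y^{2}: subtract (-\tfrac{5}{16})·r from -\tfrac{5}{4}y^{2} - \tfrac{15}{32}xz - \tfrac{5}{8}yz - \tfrac{87}{32}x + \tfrac{129}{32}y + \tfrac{5}{64}z - \tfrac{31}{64} → -\tfrac{15}{32}xz - \tfrac{5}{8}yz + \tfrac{33}{32}x + \tfrac{31}{8}y + \tfrac{85}{128}z + \tfrac{373}{128}
  leading term xz: no divisor's leading term divides it; move -\tfrac{15}{32}xz to the remainder.
  leading term yz: no divisor's leading term divides it; move -\tfrac{5}{8}yz to the remainder.
  leading term x: no divisor's leading term divides it; move \tfrac{33}{32}x to the remainder.
  leading term y: no divisor's leading term divides it; move \tfrac{31}{8}y to the remainder.
  leading term z: no divisor's leading term divides it; move \tfrac{85}{128}z to the remainder.
  leading term 1: no divisor's leading term divides it; move \tfrac{373}{128} to the remainder.
  remainder -3x^{2} - \tfrac{15}{32}xz - \tfrac{5}{8}yz + \tfrac{33}{32}x + \tfrac{31}{8}y + \tfrac{85}{128}z + \tfrac{373}{128} ≠ 0; add m_4 = -3x^{2} - \tfrac{15}{32}xz - \tfrac{5}{8}yz + \tfrac{33}{32}x + \tfrac{31}{8}y + \tfrac{85}{128}z + \tfrac{373}{128} to the basis.

S(g_2,r): leading monomials are coprime, so the S-polynomial reduces to 0 (Buchberger's first criterion).
S(g_1,m_4): lcm = x^{2}y. S = -\tfrac{5}{32}xyz - \tfrac{5}{24}y^{2}z - \tfrac{29}{32}xy + \tfrac{31}{24}y^{2} - \tfrac{5}{8}xz + \tfrac{85}{384}yz + \tfrac{31}{8}x + \tfrac{373}{384}y.
  leading term xyz: subtract (-\tfrac{5}{32}z)·g_1 from -\tfrac{5}{32}xyz - \tfrac{5}{24}y^{2}z - \tfrac{29}{32}xy + \tfrac{31}{24}y^{2} - \tfrac{5}{8}xz + \tfrac{85}{384}yz + \tfrac{31}{8}x + \tfrac{373}{384}y → -\tfrac{5}{24}y^{2}z - \tfrac{29}{32}xy + \tfrac{31}{24}y^{2} - \tfrac{5}{8}xz + \tfrac{5}{192}yz - \tfrac{25}{256}z^{2} + \tfrac{31}{8}x + \tfrac{373}{384}y + \tfrac{155}{256}z
  leading term y^{2}z: subtract (-\tfrac{5}{96}z)·r from -\tfrac{5}{24}y^{2}z - \tfrac{29}{32}xy + \tfrac{31}{24}y^{2} - \tfrac{5}{8}xz + \tfrac{5}{192}yz - \tfrac{25}{256}z^{2} + \tfrac{31}{8}x + \tfrac{373}{384}y + \tfrac{155}{256}z → -\tfrac{29}{32}xy + \tfrac{31}{24}y^{2} + \tfrac{31}{8}x + \tfrac{373}{384}y + \tfrac{75}{64}z
  leading term xy: subtract (-\tfrac{29}{32})·g_1 from -\tfrac{29}{32}xy + \tfrac{31}{24}y^{2} + \tfrac{31}{8}x + \tfrac{373}{384}y + \tfrac{75}{64}z → \tfrac{31}{24}y^{2} + \tfrac{31}{8}x - \tfrac{31}{192}y + \tfrac{155}{256}z + \tfrac{899}{256}
  leading term y^{2}: subtract (\tfrac{31}{96})·r from \tfrac{31}{24}y^{2} + \tfrac{31}{8}x - \tfrac{31}{192}y + \tfrac{155}{256}z + \tfrac{899}{256} → 0
  remainder 0.

S(g_2,m_4): leading monomials are coprime, so the S-polynomial reduces to 0 (Buchberger's first criterion).
S(r,m_4): leading monomials are coprime, so the S-polynomial reduces to 0 (Buchberger's first criterion).
Every S-polynomial of the final basis reduces to 0, so we have a Gröbner basis.
Inter-reduce: drop elements whose leading term is divisible by another's, tail-reduce, and make monic.
Reduced Gröbner basis: {x^{2} + \tfrac{5}{32}xz + \tfrac{5}{24}yz - \tfrac{11}{32}x - \tfrac{31}{24}y - \tfrac{85}{384}z - \tfrac{373}{384}, xy - \tfrac{5}{4}y - \tfrac{5}{8}z + \tfrac{31}{8}, y^{2} + 3x - \tfrac{1}{8}y + \tfrac{15}{32}z + \tfrac{87}{32}, z^{2} - \tfrac{4}{3}x - \tfrac{5}{6}y - \tfrac{5}{24}z - \tfrac{7}{8}}.
The reduced Gröbner basis of I + (p) is {x^{2} + \tfrac{5}{32}xz + \tfrac{5}{24}yz - \tfrac{11}{32}x - \tfrac{31}{24}y - \tfrac{85}{384}z - \tfrac{373}{384}, xy - \tfrac{5}{4}y - \tfrac{5}{8}z + \tfrac{31}{8}, y^{2} + 3x - \tfrac{1}{8}y + \tfrac{15}{32}z + \tfrac{87}{32}, z^{2} - \tfrac{4}{3}x - \tfrac{5}{6}y - \tfrac{5}{24}z - \tfrac{7}{8}} ≠ {1}, a proper ideal, so the enlarged system stays consistent: p is independent of I, with normal form 4y^{2} + 12x - \tfrac{1}{2}y + \tfrac{15}{8}z + \tfrac{87}{8}.

The remainder on division by a Gröbner basis is unique — it is the normal form.

4y^{2} + 9z^{2} - 8y + 3 is independent of I; its normal form modulo I is 4y^{2} + 12x - \tfrac{1}{2}y + \tfrac{15}{8}z + \tfrac{87}{8}.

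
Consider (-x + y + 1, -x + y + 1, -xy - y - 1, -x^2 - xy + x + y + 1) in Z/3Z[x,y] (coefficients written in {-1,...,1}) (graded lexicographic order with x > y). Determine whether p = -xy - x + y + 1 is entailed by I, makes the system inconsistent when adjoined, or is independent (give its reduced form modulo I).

-xy - x + y + 1 is independent of I; its normal form modulo I is y + 1.

First compute the reduced Gröbner basis of I by Buchberger's algorithm.
f_1 = -x + y + 1, LT = x.
f_2 = -x + y + 1, LT = x.
f_3 = -xy - y - 1, LT = xy.
f_4 = -x^2 - xy + x + y + 1, LT = x^2.

S(f_1,f_3): lcm = xy. S = -y^2 + y - 1.
  leading term y^2: no divisor's leading term divides it; move -y^2 to the remainder.
  leading term y: no divisor's leading term divides it; move y to the remainder.
  leading term 1: no divisor's leading term divides it; move -1 to the remainder.
  remainder -y^2 + y - 1 ≠ 0; add h_5 = -y^2 + y - 1 to the basis.

The other S-polynomials (S(f_1,f_2), S(f_1,f_4), S(f_2,f_3), S(f_2,f_4), S(f_3,f_4), S(f_1,h_5), S(f_2,h_5), S(f_3,h_5), S(f_4,h_5)) all reduce to 0 modulo the current basis, so we have a Gröbner basis.
Inter-reduce: drop elements whose leading term is divisible by another's, tail-reduce, and make monic.
Reduced Gröbner basis: {y^2 - y + 1, x - y - 1}.
Label its elements g_1 = y^2 - y + 1, g_2 = x - y - 1.

Reduce p = -xy - x + y + 1 modulo G:
  leading term xy: subtract (-y)·g_2 from -xy - x + y + 1 → -y^2 - x + 1
  leading term y^2: subtract (-1)·g_1 from -y^2 - x + 1 → -x - y - 1
  leading term x: subtract (-1)·g_2 from -x - y - 1 → y + 1
  leading term y: no divisor's leading term divides it; move y to the remainder.
  leading term 1: no divisor's leading term divides it; move 1 to the remainder.
  normal form = y + 1.
The normal form is nonzero, so p ∉ I. Since p minus its normal form lies in I, I + (p) = I + (r) where r = y + 1; decide whether this ideal is the whole ring.
Run Buchberger on G together with r (pairs among the g_i already reduce to 0 since G is a Gröbner basis):
g_1 = y^2 - y + 1, LT = y^2.
g_2 = x - y - 1, LT = x.
r = y + 1, LT = y.

The S-polynomials (S(g_1,g_2), S(g_1,r), S(g_2,r)) all reduce to 0 modulo the current basis, so we have a Gröbner basis.
Inter-reduce: drop elements whose leading term is divisible by another's, tail-reduce, and make monic.
Reduced Gröbner basis: {x, y + 1}.
The reduced Gröbner basis of I + (p) is {x, y + 1} ≠ {1}, a proper ideal, so the enlarged system stays consistent: p is independent of I, with normal form y + 1.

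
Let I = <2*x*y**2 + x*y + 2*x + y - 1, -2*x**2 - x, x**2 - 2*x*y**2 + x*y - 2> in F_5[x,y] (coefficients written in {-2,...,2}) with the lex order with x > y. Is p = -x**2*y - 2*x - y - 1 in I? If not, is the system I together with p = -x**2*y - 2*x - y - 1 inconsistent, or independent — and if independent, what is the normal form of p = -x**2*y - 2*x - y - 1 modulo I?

First compute the reduced Gröbner basis of I by Buchberger's algorithm.
f_1 = 2*x*y**2 + x*y + 2*x + y - 1, LT = x*y**2.
f_2 = -2*x**2 - x, LT = x**2.
f_3 = x**2 - 2*x*y**2 + x*y - 2, LT = x**2.

S(f_1,f_2): lcm = x**2*y**2. S = -2*x**2*y + x**2 + 2*x*y**2 - 2*x*y + 2*x.
  leading term x**2*y: subtract (y)·f_2 from -2*x**2*y + x**2 + 2*x*y**2 - 2*x*y + 2*x → x**2 + 2*x*y**2 - x*y + 2*x
  leading term x**2: subtract (2)·f_2 from x**2 + 2*x*y**2 - x*y + 2*x → 2*x*y**2 - x*y - x
  leading term x*y**2: subtract (1)·f_1 from 2*x*y**2 - x*y - x → -2*x*y + 2*x - y + 1
  leading term x*y: no divisor's leading term divides it; move -2*x*y to the remainder.
  leading term x: no divisor's leading term divides it; move 2*x to the remainder.
  leading term y: no divisor's leading term divides it; move -y to the remainder.
  leading term 1: no divisor's leading term divides it; move 1 to the remainder.
  remainder -2*x*y + 2*x - y + 1 ≠ 0; add h_4 = -2*x*y + 2*x - y + 1 to the basis.

S(f_1,f_3): lcm = x**2*y**2. S = -2*x**2*y + x**2 + 2*x*y**4 - x*y**3 - 2*x*y + 2*x + 2*y**2.
  leading term x**2*y: subtract (y)·f_2 from -2*x**2*y + x**2 + 2*x*y**4 - x*y**3 - 2*x*y + 2*x + 2*y**2 → x**2 + 2*x*y**4 - x*y**3 - x*y + 2*x + 2*y**2
  leading term x**2: subtract (2)·f_2 from x**2 + 2*x*y**4 - x*y**3 - x*y + 2*x + 2*y**2 → 2*x*y**4 - x*y**3 - x*y - x + 2*y**2
  leading term x*y**4: subtract (y**2)·f_1 from 2*x*y**4 - x*y**3 - x*y - x + 2*y**2 → -2*x*y**3 - 2*x*y**2 - x*y - x - y**3 - 2*y**2
  leading term x*y**3: subtract (-y)·f_1 from -2*x*y**3 - 2*x*y**2 - x*y - x - y**3 - 2*y**2 → -x*y**2 + x*y - x - y**3 - y**2 - y
  leading term x*y**2: subtract (2)·f_1 from -x*y**2 + x*y - x - y**3 - y**2 - y → -x*y - y**3 - y**2 + 2*y + 2
  leading term x*y: subtract (-2)·h_4 from -x*y - y**3 - y**2 + 2*y + 2 → -x - y**3 - y**2 - 1
  leading term x: no divisor's leading term divides it; move -x to the remainder.
  leading term y**3: no divisor's leading term divides it; move -y**3 to the remainder.
  leading term y**2: no divisor's leading term divides it; move -y**2 to the remainder.
  leading term 1: no divisor's leading term divides it; move -1 to the remainder.
  remainder -x - y**3 - y**2 - 1 ≠ 0; add h_5 = -x - y**3 - y**2 - 1 to the basis.

S(f_2,f_3): lcm = x**2. S = 2*x*y**2 - x*y - 2*x + 2.
  leading term x*y**2: subtract (1)·f_1 from 2*x*y**2 - x*y - 2*x + 2 → -2*x*y + x - y - 2
  leading term x*y: subtract (1)·h_4 from -2*x*y + x - y - 2 → -x + 2
  leading term x: subtract (1)·h_5 from -x + 2 → y**3 + y**2 - 2
  leading term y**3: no divisor's leading term divides it; move y**3 to the remainder.
  leading term y**2: no divisor's leading term divides it; move y**2 to the remainder.
  leading term 1: no divisor's leading term divides it; move -2 to the remainder.
  remainder y**3 + y**2 - 2 ≠ 0; add h_6 = y**3 + y**2 - 2 to the basis.

S(f_1,h_4): lcm = x*y**2. S = -x*y + x + 2*y**2 + y + 2.
  leading term x*y: subtract (-2)·h_4 from -x*y + x + 2*y**2 + y + 2 → 2*y**2 - y - 1
  leading term y**2: no divisor's leading term divides it; move 2*y**2 to the remainder.
  leading term y: no divisor's leading term divides it; move -y to the remainder.
  leading term 1: no divisor's leading term divides it; move -1 to the remainder.
  remainder 2*y**2 - y - 1 ≠ 0; add h_7 = 2*y**2 - y - 1 to the basis.

The other S-polynomials (S(f_2,h_4), S(f_3,h_4), S(f_1,h_5), S(f_2,h_5), S(f_3,h_5), S(h_4,h_5), S(f_1,h_6), S(f_2,h_6), S(f_3,h_6), S(h_4,h_6), S(h_5,h_6), S(f_1,h_7), S(f_2,h_7), S(f_3,h_7), S(h_4,h_7), S(h_5,h_7), S(h_6,h_7)) all reduce to 0 modulo the current basis, so we have a Gröbner basis.
Inter-reduce: drop elements whose leading term is divisible by another's, tail-reduce, and make monic.
Reduced Gröbner basis: {x - 2, y**2 + 2*y + 2}.
Label its elements g_1 = x - 2, g_2 = y**2 + 2*y + 2.

Reduce p = -x**2*y - 2*x - y - 1 modulo G:
  leading term x**2*y: subtract (-x*y)·g_1 from -x**2*y - 2*x - y - 1 → -2*x*y - 2*x - y - 1
  leading term x*y: subtract (-2*y)·g_1 from -2*x*y - 2*x - y - 1 → -2*x - 1
  leading term x: subtract (-2)·g_1 from -2*x - 1 → 0
  normal form = 0.
Since the normal form is 0, p ∈ I.

-x**2*y - 2*x - y - 1 lies in I (it reduces to 0).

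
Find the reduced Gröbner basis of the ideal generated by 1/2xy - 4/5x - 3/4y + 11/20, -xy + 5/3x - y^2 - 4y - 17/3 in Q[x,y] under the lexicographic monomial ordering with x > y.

G = {x - 15y^2 - 165/2y - 137/2, y^3 + 39/10y^2 - 13/3y - 217/30}

The reduced Gröbner basis is the canonical form of the ideal for this ordering.

f_1 = 1/2xy - 4/5x - 3/4y + 11/20, LT = xy.
f_2 = -xy + 5/3x - y^2 - 4y - 17/3, LT = xy.

S(f_1,f_2): lcm = xy. S = 1/15x - y^2 - 11/2y - 137/30.
  leading term x: no divisor's leading term divides it; move 1/15x to the remainder.
  leading term y^2: no divisor's leading term divides it; move -y^2 to the remainder.
  leading term y: no divisor's leading term divides it; move -11/2y to the remainder.
  leading term 1: no divisor's leading term divides it; move -137/30 to the remainder.
  remainder 1/15x - y^2 - 11/2y - 137/30 ≠ 0; add g_3 = 1/15x - y^2 - 11/2y - 137/30 to the basis.

S(f_1,g_3): lcm = xy. S = -8/5x + 15y^3 + 165/2y^2 + 67y + 11/10.
  leading term x: subtract (-24)·g_3 from -8/5x + 15y^3 + 165/2y^2 + 67y + 11/10 → 15y^3 + 117/2y^2 - 65y - 217/2
  leading term y^3: no divisor's leading term divides it; move 15y^3 to the remainder.
  leading term y^2: no divisor's leading term divides it; move 117/2y^2 to the remainder.
  leading term y: no divisor's leading term divides it; move -65y to the remainder.
  leading term 1: no divisor's leading term divides it; move -217/2 to the remainder.
  remainder 15y^3 + 117/2y^2 - 65y - 217/2 ≠ 0; add g_4 = 15y^3 + 117/2y^2 - 65y - 217/2 to the basis.

The other S-polynomials (S(f_2,g_3), S(f_1,g_4), S(f_2,g_4), S(g_3,g_4)) all reduce to 0 modulo the current basis, so we have a Gröbner basis.
Inter-reduce: drop elements whose leading term is divisible by another's, tail-reduce, and make monic.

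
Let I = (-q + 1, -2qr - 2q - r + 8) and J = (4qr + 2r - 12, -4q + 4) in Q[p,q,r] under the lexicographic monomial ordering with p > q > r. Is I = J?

Yes, the ideals are equal.

Equality of ideals is decidable: compute both reduced Gröbner bases (unique for the ordering) and check whether they agree.
Buchberger on the first generating set:
f_1 = -q + 1, LT = q.
f_2 = -2qr - 2q - r + 8, LT = qr.

S(f_1,f_2): lcm = qr. S = -q - 3/2r + 4.
  reduce S modulo (f_1, f_2):
  remainder -3/2r + 3 ≠ 0; add g_3 = -3/2r + 3 to the basis.

The other S-polynomials (S(f_1,g_3), S(f_2,g_3)) all reduce to 0 modulo the current basis, so we have a Gröbner basis.
Inter-reduce: drop elements whose leading term is divisible by another's, tail-reduce, and make monic.
Reduced Gröbner basis: {q - 1, r - 2}.

Buchberger on the second generating set:
h_1 = 4qr + 2r - 12, LT = qr.
h_2 = -4q + 4, LT = q.

S(h_1,h_2): lcm = qr. S = 3/2r - 3.
  reduce S modulo (h_1, h_2):
  remainder 3/2r - 3 ≠ 0; add k_3 = 3/2r - 3 to the basis.

The other S-polynomials (S(h_1,k_3), S(h_2,k_3)) all reduce to 0 modulo the current basis, so we have a Gröbner basis.
Inter-reduce: drop elements whose leading term is divisible by another's, tail-reduce, and make monic.
Reduced Gröbner basis: {q - 1, r - 2}.

These coincide, so the ideals are equal.
The choice of monomial ordering does not affect the verdict — as long as both bases are computed under the same ordering, their equality decides ideal equality.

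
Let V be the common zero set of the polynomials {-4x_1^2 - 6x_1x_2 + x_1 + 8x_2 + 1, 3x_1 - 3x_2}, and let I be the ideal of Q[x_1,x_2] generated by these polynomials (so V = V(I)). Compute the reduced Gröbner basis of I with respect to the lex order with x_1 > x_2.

f_1 = -4x_1^2 - 6x_1x_2 + x_1 + 8x_2 + 1, LT = x_1^2.
f_2 = 3x_1 - 3x_2, LT = x_1.

S(f_1,f_2): lcm = x_1^2. S = 5/2x_1x_2 - 1/4x_1 - 2x_2 - 1/4.
  reduce S modulo (f_1, f_2):
  remainder 5/2x_2^2 - 9/4x_2 - 1/4 ≠ 0; add g_3 = 5/2x_2^2 - 9/4x_2 - 1/4 to the basis.

The other S-polynomials (S(f_1,g_3), S(f_2,g_3)) all reduce to 0 modulo the current basis, so we have a Gröbner basis.
Inter-reduce: drop elements whose leading term is divisible by another's, tail-reduce, and make monic.

G = {x_1 - x_2, x_2^2 - 9/10x_2 - 1/10}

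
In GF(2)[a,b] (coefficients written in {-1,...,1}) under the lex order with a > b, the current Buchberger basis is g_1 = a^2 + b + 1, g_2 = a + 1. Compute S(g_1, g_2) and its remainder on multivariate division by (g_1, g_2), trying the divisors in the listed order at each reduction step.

S(g_1, g_2) = a + b + 1; remainder on division = b.

lcm(LM(g_1), LM(g_2)) = a^2.
S = (lcm/LT(g_1))·g_1 − (lcm/LT(g_2))·g_2 = a + b + 1.
Reduce S modulo (g_1, g_2) in that order:
  leading term a: subtract (1)·g_2 from a + b + 1 → b
  leading term b: no divisor's leading term divides it; move b to the remainder.
The remainder b is nonzero, so it would be added as the next basis element.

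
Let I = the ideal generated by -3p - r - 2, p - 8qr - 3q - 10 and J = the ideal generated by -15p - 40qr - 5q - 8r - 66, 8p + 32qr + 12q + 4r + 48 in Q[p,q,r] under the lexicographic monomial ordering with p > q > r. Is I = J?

Since reduced Gröbner bases are canonical representatives of ideals under a given ordering, it suffices to compute and compare them.
Buchberger on the first generating set:
f_1 = -3p - r - 2, LT = p.
f_2 = p - 8qr - 3q - 10, LT = p.

S(f_1,f_2): lcm = p. S = 8qr + 3q + 1/3r + 32/3.
  leading term qr: no divisor's leading term divides it; move 8qr to the remainder.
  leading term q: no divisor's leading term divides it; move 3q to the remainder.
  leading term r: no divisor's leading term divides it; move 1/3r to the remainder.
  leading term 1: no divisor's leading term divides it; move 32/3 to the remainder.
  remainder 8qr + 3q + 1/3r + 32/3 ≠ 0; add g_3 = 8qr + 3q + 1/3r + 32/3 to the basis.

The other S-polynomials (S(f_1,g_3), S(f_2,g_3)) all reduce to 0 modulo the current basis, so we have a Gröbner basis.
Inter-reduce: drop elements whose leading term is divisible by another's, tail-reduce, and make monic.
Reduced Gröbner basis: {p + 1/3r + 2/3, qr + 3/8q + 1/24r + 4/3}.

Buchberger on the second generating set:
h_1 = -15p - 40qr - 5q - 8r - 66, LT = p.
h_2 = 8p + 32qr + 12q + 4r + 48, LT = p.

S(h_1,h_2): lcm = p. S = -4/3qr - 7/6q + 1/30r - 8/5.
  leading term qr: no divisor's leading term divides it; move -4/3qr to the remainder.
  leading term q: no divisor's leading term divides it; move -7/6q to the remainder.
  leading term r: no divisor's leading term divides it; move 1/30r to the remainder.
  leading term 1: no divisor's leading term divides it; move -8/5 to the remainder.
  remainder -4/3qr - 7/6q + 1/30r - 8/5 ≠ 0; add k_3 = -4/3qr - 7/6q + 1/30r - 8/5 to the basis.

The other S-polynomials (S(h_1,k_3), S(h_2,k_3)) all reduce to 0 modulo the current basis, so we have a Gröbner basis.
Inter-reduce: drop elements whose leading term is divisible by another's, tail-reduce, and make monic.
Reduced Gröbner basis: {p - 2q + 3/5r + 6/5, qr + 7/8q - 1/40r + 6/5}.

The bases are distinct; the ideals are different.

No, the ideals differ.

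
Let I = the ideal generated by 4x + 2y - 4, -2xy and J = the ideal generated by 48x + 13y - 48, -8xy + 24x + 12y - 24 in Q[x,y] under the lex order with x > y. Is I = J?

No, the ideals differ.

Two ideals are equal iff their reduced Gröbner bases coincide (the reduced basis is unique for a fixed ordering).
Buchberger on the first generating set:
f_1 = 4x + 2y - 4, LT = x.
f_2 = -2xy, LT = xy.

S(f_1,f_2): lcm = xy. S = \tfrac{1}{2}y^{2} - y.
  leading term y^{2}: no divisor's leading term divides it; move \tfrac{1}{2}y^{2} to the remainder.
  leading term y: no divisor's leading term divides it; move -y to the remainder.
  remainder \tfrac{1}{2}y^{2} - y ≠ 0; add g_3 = \tfrac{1}{2}y^{2} - y to the basis.

S(f_1,g_3): leading monomials are coprime, so the S-polynomial reduces to 0 (Buchberger's first criterion).
S(f_2,g_3): lcm = xy^{2}. S = 2xy.
  leading term xy: subtract (\tfrac{1}{2}y)·f_1 from 2xy → -y^{2} + 2y
  leading term y^{2}: subtract (-2)·g_3 from -y^{2} + 2y → 0
  remainder 0.

Every S-polynomial of the final basis reduces to 0, so we have a Gröbner basis.
Inter-reduce: drop elements whose leading term is divisible by another's, tail-reduce, and make monic.
Reduced Gröbner basis: {x + \tfrac{1}{2}y - 1, y^{2} - 2y}.

Buchberger on the second generating set:
h_1 = 48x + 13y - 48, LT = x.
h_2 = -8xy + 24x + 12y - 24, LT = xy.

S(h_1,h_2): lcm = xy. S = 3x + \tfrac{13}{48}y^{2} + \tfrac{1}{2}y - 3.
  leading term x: subtract (\tfrac{1}{16})·h_1 from 3x + \tfrac{13}{48}y^{2} + \tfrac{1}{2}y - 3 → \tfrac{13}{48}y^{2} - \tfrac{5}{16}y
  leading term y^{2}: no divisor's leading term divides it; move \tfrac{13}{48}y^{2} to the remainder.
  leading term y: no divisor's leading term divides it; move -\tfrac{5}{16}y to the remainder.
  remainder \tfrac{13}{48}y^{2} - \tfrac{5}{16}y ≠ 0; add k_3 = \tfrac{13}{48}y^{2} - \tfrac{5}{16}y to the basis.

S(h_1,k_3): leading monomials are coprime, so the S-polynomial reduces to 0 (Buchberger's first criterion).
S(h_2,k_3): lcm = xy^{2}. S = -\tfrac{24}{13}xy - \tfrac{3}{2}y^{2} + 3y.
  leading term xy: subtract (-\tfrac{1}{26}y)·h_1 from -\tfrac{24}{13}xy - \tfrac{3}{2}y^{2} + 3y → -y^{2} + \tfrac{15}{13}y
  leading term y^{2}: subtract (-\tfrac{48}{13})·k_3 from -y^{2} + \tfrac{15}{13}y → 0
  remainder 0.

Every S-polynomial of the final basis reduces to 0, so we have a Gröbner basis.
Inter-reduce: drop elements whose leading term is divisible by another's, tail-reduce, and make monic.
Reduced Gröbner basis: {x + \tfrac{13}{48}y - 1, y^{2} - \tfrac{15}{13}y}.

These differ, so the ideals are not equal.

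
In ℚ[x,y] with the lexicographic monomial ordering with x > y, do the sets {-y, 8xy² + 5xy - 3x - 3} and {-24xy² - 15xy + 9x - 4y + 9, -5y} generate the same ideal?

Yes, the ideals are equal.

Two ideals are equal iff their reduced Gröbner bases coincide (the reduced basis is unique for a fixed ordering).
Buchberger on the first generating set:
f_1 = -y, LT = y.
f_2 = 8xy² + 5xy - 3x - 3, LT = xy².

S(f_1,f_2): lcm = xy². S = -⅝xy + ⅜x + ⅜.
  leading term xy: subtract (⅝x)·f_1 from -⅝xy + ⅜x + ⅜ → ⅜x + ⅜
  leading term x: no divisor's leading term divides it; move ⅜x to the remainder.
  leading term 1: no divisor's leading term divides it; move ⅜ to the remainder.
  remainder ⅜x + ⅜ ≠ 0; add g_3 = ⅜x + ⅜ to the basis.

S(f_1,g_3): leading monomials are coprime, so the S-polynomial reduces to 0 (Buchberger's first criterion).
S(f_2,g_3): lcm = xy². S = ⅝xy - ⅜x - y² - ⅜.
  leading term xy: subtract (-⅝x)·f_1 from ⅝xy - ⅜x - y² - ⅜ → -⅜x - y² - ⅜
  leading term x: subtract (-1)·g_3 from -⅜x - y² - ⅜ → -y²
  leading term y²: subtract (y)·f_1 from -y² → 0
  remainder 0.

Every S-polynomial of the final basis reduces to 0, so we have a Gröbner basis.
Inter-reduce: drop elements whose leading term is divisible by another's, tail-reduce, and make monic.
Reduced Gröbner basis: {x + 1, y}.

Buchberger on the second generating set:
h_1 = -24xy² - 15xy + 9x - 4y + 9, LT = xy².
h_2 = -5y, LT = y.

S(h_1,h_2): lcm = xy². S = ⅝xy - ⅜x + ⅙y - ⅜.
  leading term xy: subtract (-⅛x)·h_2 from ⅝xy - ⅜x + ⅙y - ⅜ → -⅜x + ⅙y - ⅜
  leading term x: no divisor's leading term divides it; move -⅜x to the remainder.
  leading term y: subtract (-1/30)·h_2 from ⅙y - ⅜ → -⅜
  leading term 1: no divisor's leading term divides it; move -⅜ to the remainder.
  remainder -⅜x - ⅜ ≠ 0; add k_3 = -⅜x - ⅜ to the basis.

S(h_1,k_3): lcm = xy². S = ⅝xy - ⅜x - y² + ⅙y - ⅜.
  leading term xy: subtract (-⅛x)·h_2 from ⅝xy - ⅜x - y² + ⅙y - ⅜ → -⅜x - y² + ⅙y - ⅜
  leading term x: subtract (1)·k_3 from -⅜x - y² + ⅙y - ⅜ → -y² + ⅙y
  leading term y²: subtract (⅕y)·h_2 from -y² + ⅙y → ⅙y
  leading term y: subtract (-1/30)·h_2 from ⅙y → 0
  remainder 0.

S(h_2,k_3): leading monomials are coprime, so the S-polynomial reduces to 0 (Buchberger's first criterion).
Every S-polynomial of the final basis reduces to 0, so we have a Gröbner basis.
Inter-reduce: drop elements whose leading term is divisible by another's, tail-reduce, and make monic.
Reduced Gröbner basis: {x + 1, y}.

The two bases agree; hence the ideals are identical.
The choice of monomial ordering does not affect the verdict — as long as both bases are computed under the same ordering, their equality decides ideal equality.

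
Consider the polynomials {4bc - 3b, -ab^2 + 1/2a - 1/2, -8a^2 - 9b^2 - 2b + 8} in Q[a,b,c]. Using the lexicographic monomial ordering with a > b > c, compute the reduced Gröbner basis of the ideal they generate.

G = {a - 9/4b^4 - 1/2b^3 + 25/8b^2 + 1/4b - 1, b^6 + 2/9b^5 - 17/9b^4 - 2/9b^3 + 41/36b^2 + 1/18b, bc - 3/4b}

f_1 = 4bc - 3b, LT = bc.
f_2 = -ab^2 + 1/2a - 1/2, LT = ab^2.
f_3 = -8a^2 - 9b^2 - 2b + 8, LT = a^2.

S(f_1,f_2): lcm = ab^2c. S = -3/4ab^2 + 1/2ac - 1/2c.
  leading term ab^2: subtract (3/4)·f_2 from -3/4ab^2 + 1/2ac - 1/2c → 1/2ac - 3/8a - 1/2c + 3/8
  leading term ac: no divisor's leading term divides it; move 1/2ac to the remainder.
  leading term a: no divisor's leading term divides it; move -3/8a to the remainder.
  leading term c: no divisor's leading term divides it; move -1/2c to the remainder.
  leading term 1: no divisor's leading term divides it; move 3/8 to the remainder.
  remainder 1/2ac - 3/8a - 1/2c + 3/8 ≠ 0; add g_4 = 1/2ac - 3/8a - 1/2c + 3/8 to the basis.

S(f_2,f_3): lcm = a^2b^2. S = -1/2a^2 + 1/2a - 9/8b^4 - 1/4b^3 + b^2.
  leading term a^2: subtract (1/16)·f_3 from -1/2a^2 + 1/2a - 9/8b^4 - 1/4b^3 + b^2 → 1/2a - 9/8b^4 - 1/4b^3 + 25/16b^2 + 1/8b - 1/2
  leading term a: no divisor's leading term divides it; move 1/2a to the remainder.
  leading term b^4: no divisor's leading term divides it; move -9/8b^4 to the remainder.
  leading term b^3: no divisor's leading term divides it; move -1/4b^3 to the remainder.
  leading term b^2: no divisor's leading term divides it; move 25/16b^2 to the remainder.
  leading term b: no divisor's leading term divides it; move 1/8b to the remainder.
  leading term 1: no divisor's leading term divides it; move -1/2 to the remainder.
  remainder 1/2a - 9/8b^4 - 1/4b^3 + 25/16b^2 + 1/8b - 1/2 ≠ 0; add g_5 = 1/2a - 9/8b^4 - 1/4b^3 + 25/16b^2 + 1/8b - 1/2 to the basis.

S(f_2,g_5): lcm = ab^2. S = -1/2a + 9/4b^6 + 1/2b^5 - 25/8b^4 - 1/4b^3 + b^2 + 1/2.
  leading term a: subtract (-1)·g_5 from -1/2a + 9/4b^6 + 1/2b^5 - 25/8b^4 - 1/4b^3 + b^2 + 1/2 → 9/4b^6 + 1/2b^5 - 17/4b^4 - 1/2b^3 + 41/16b^2 + 1/8b
  leading term b^6: no divisor's leading term divides it; move 9/4b^6 to the remainder.
  leading term b^5: no divisor's leading term divides it; move 1/2b^5 to the remainder.
  leading term b^4: no divisor's leading term divides it; move -17/4b^4 to the remainder.
  leading term b^3: no divisor's leading term divides it; move -1/2b^3 to the remainder.
  leading term b^2: no divisor's leading term divides it; move 41/16b^2 to the remainder.
  leading term b: no divisor's leading term divides it; move 1/8b to the remainder.
  remainder 9/4b^6 + 1/2b^5 - 17/4b^4 - 1/2b^3 + 41/16b^2 + 1/8b ≠ 0; add g_6 = 9/4b^6 + 1/2b^5 - 17/4b^4 - 1/2b^3 + 41/16b^2 + 1/8b to the basis.

The other S-polynomials (S(f_1,f_3), S(f_1,g_4), S(f_2,g_4), S(f_3,g_4), S(f_1,g_5), S(f_3,g_5), S(g_4,g_5), S(f_1,g_6), S(f_2,g_6), S(f_3,g_6), S(g_4,g_6), S(g_5,g_6)) all reduce to 0 modulo the current basis, so we have a Gröbner basis.
Inter-reduce: drop elements whose leading term is divisible by another's, tail-reduce, and make monic.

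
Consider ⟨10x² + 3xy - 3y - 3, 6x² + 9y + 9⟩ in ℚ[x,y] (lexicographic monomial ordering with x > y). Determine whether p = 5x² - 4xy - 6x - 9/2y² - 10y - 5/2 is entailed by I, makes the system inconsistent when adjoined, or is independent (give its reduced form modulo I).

First compute the reduced Gröbner basis of I by Buchberger's algorithm.
f_1 = 10x² + 3xy - 3y - 3, LT = x².
f_2 = 6x² + 9y + 9, LT = x².

S(f_1,f_2): lcm = x². S = 3/10xy - 9/5y - 9/5.
  leading term xy: no divisor's leading term divides it; move 3/10xy to the remainder.
  leading term y: no divisor's leading term divides it; move -9/5y to the remainder.
  leading term 1: no divisor's leading term divides it; move -9/5 to the remainder.
  remainder 3/10xy - 9/5y - 9/5 ≠ 0; add h_3 = 3/10xy - 9/5y - 9/5 to the basis.

S(f_1,h_3): lcm = x²y. S = 3/10xy² + 6xy + 6x - 3/10y² - 3/10y.
  leading term xy²: subtract (y)·h_3 from 3/10xy² + 6xy + 6x - 3/10y² - 3/10y → 6xy + 6x + 3/2y² + 3/2y
  leading term xy: subtract (20)·h_3 from 6xy + 6x + 3/2y² + 3/2y → 6x + 3/2y² + 75/2y + 36
  leading term x: no divisor's leading term divides it; move 6x to the remainder.
  leading term y²: no divisor's leading term divides it; move 3/2y² to the remainder.
  leading term y: no divisor's leading term divides it; move 75/2y to the remainder.
  leading term 1: no divisor's leading term divides it; move 36 to the remainder.
  remainder 6x + 3/2y² + 75/2y + 36 ≠ 0; add h_4 = 6x + 3/2y² + 75/2y + 36 to the basis.

S(f_2,h_3): lcm = x²y. S = 6xy + 6x + 3/2y² + 3/2y.
  leading term xy: subtract (20)·h_3 from 6xy + 6x + 3/2y² + 3/2y → 6x + 3/2y² + 75/2y + 36
  leading term x: subtract (1)·h_4 from 6x + 3/2y² + 75/2y + 36 → 0
  remainder 0.

S(f_1,h_4): lcm = x². S = -¼xy² - 119/20xy - 6x - 3/10y - 3/10.
  leading term xy²: subtract (-⅚y)·h_3 from -¼xy² - 119/20xy - 6x - 3/10y - 3/10 → -119/20xy - 6x - 3/2y² - 9/5y - 3/10
  leading term xy: subtract (-119/6)·h_3 from -119/20xy - 6x - 3/2y² - 9/5y - 3/10 → -6x - 3/2y² - 75/2y - 36
  leading term x: subtract (-1)·h_4 from -6x - 3/2y² - 75/2y - 36 → 0
  remainder 0.

S(f_2,h_4): lcm = x². S = -¼xy² - 25/4xy - 6x + 3/2y + 3/2.
  leading term xy²: subtract (-⅚y)·h_3 from -¼xy² - 25/4xy - 6x + 3/2y + 3/2 → -25/4xy - 6x - 3/2y² + 3/2
  leading term xy: subtract (-125/6)·h_3 from -25/4xy - 6x - 3/2y² + 3/2 → -6x - 3/2y² - 75/2y - 36
  leading term x: subtract (-1)·h_4 from -6x - 3/2y² - 75/2y - 36 → 0
  remainder 0.

S(h_3,h_4): lcm = xy. S = -¼y³ - 25/4y² - 12y - 6.
  leading term y³: no divisor's leading term divides it; move -¼y³ to the remainder.
  leading term y²: no divisor's leading term divides it; move -25/4y² to the remainder.
  leading term y: no divisor's leading term divides it; move -12y to the remainder.
  leading term 1: no divisor's leading term divides it; move -6 to the remainder.
  remainder -¼y³ - 25/4y² - 12y - 6 ≠ 0; add h_5 = -¼y³ - 25/4y² - 12y - 6 to the basis.

S(f_1,h_5): leading monomials are coprime, so the S-polynomial reduces to 0 (Buchberger's first criterion).
S(f_2,h_5): leading monomials are coprime, so the S-polynomial reduces to 0 (Buchberger's first criterion).
S(h_3,h_5): lcm = xy³. S = -25xy² - 48xy - 24x - 6y³ - 6y².
  leading term xy²: subtract (-250/3y)·h_3 from -25xy² - 48xy - 24x - 6y³ - 6y² → -48xy - 24x - 6y³ - 156y² - 150y
  leading term xy: subtract (-160)·h_3 from -48xy - 24x - 6y³ - 156y² - 150y → -24x - 6y³ - 156y² - 438y - 288
  leading term x: subtract (-4)·h_4 from -24x - 6y³ - 156y² - 438y - 288 → -6y³ - 150y² - 288y - 144
  leading term y³: subtract (24)·h_5 from -6y³ - 150y² - 288y - 144 → 0
  remainder 0.

S(h_4,h_5): leading monomials are coprime, so the S-polynomial reduces to 0 (Buchberger's first criterion).
Every S-polynomial of the final basis reduces to 0, so we have a Gröbner basis.
Inter-reduce: drop elements whose leading term is divisible by another's, tail-reduce, and make monic.
Reduced Gröbner basis: {x + ¼y² + 25/4y + 6, y³ + 25y² + 48y + 24}.
Label its elements g_1 = x + ¼y² + 25/4y + 6, g_2 = y³ + 25y² + 48y + 24.

Reduce p = 5x² - 4xy - 6x - 9/2y² - 10y - 5/2 modulo G:
  leading term x²: subtract (5x)·g_1 from 5x² - 4xy - 6x - 9/2y² - 10y - 5/2 → -5/4xy² - 141/4xy - 36x - 9/2y² - 10y - 5/2
  leading term xy²: subtract (-5/4y²)·g_1 from -5/4xy² - 141/4xy - 36x - 9/2y² - 10y - 5/2 → -141/4xy - 36x + 5/16y⁴ + 125/16y³ + 3y² - 10y - 5/2
  leading term xy: subtract (-141/4y)·g_1 from -141/4xy - 36x + 5/16y⁴ + 125/16y³ + 3y² - 10y - 5/2 → -36x + 5/16y⁴ + 133/8y³ + 3573/16y² + 403/2y - 5/2
  leading term x: subtract (-36)·g_1 from -36x + 5/16y⁴ + 133/8y³ + 3573/16y² + 403/2y - 5/2 → 5/16y⁴ + 133/8y³ + 3717/16y² + 853/2y + 427/2
  leading term y⁴: subtract (5/16y)·g_2 from 5/16y⁴ + 133/8y³ + 3717/16y² + 853/2y + 427/2 → 141/16y³ + 3477/16y² + 419y + 427/2
  leading term y³: subtract (141/16)·g_2 from 141/16y³ + 3477/16y² + 419y + 427/2 → -3y² - 4y + 2
  leading term y²: no divisor's leading term divides it; move -3y² to the remainder.
  leading term y: no divisor's leading term divides it; move -4y to the remainder.
  leading term 1: no divisor's leading term divides it; move 2 to the remainder.
  normal form = -3y² - 4y + 2.
The normal form is nonzero, so p ∉ I. Since p minus its normal form lies in I, I + (p) = I + (r) where r = -3y² - 4y + 2; decide whether this ideal is the whole ring.
Run Buchberger on G together with r (pairs among the g_i already reduce to 0 since G is a Gröbner basis):
g_1 = x + ¼y² + 25/4y + 6, LT = x.
g_2 = y³ + 25y² + 48y + 24, LT = y³.
r = -3y² - 4y + 2, LT = y².

S(g_1,g_2): leading monomials are coprime, so the S-polynomial reduces to 0 (Buchberger's first criterion).
S(g_1,r): leading monomials are coprime, so the S-polynomial reduces to 0 (Buchberger's first criterion).
S(g_2,r): lcm = y³. S = 71/3y² + 146/3y + 24.
  leading term y²: subtract (-71/9)·r from 71/3y² + 146/3y + 24 → 154/9y + 358/9
  leading term y: no divisor's leading term divides it; move 154/9y to the remainder.
  leading term 1: no divisor's leading term divides it; move 358/9 to the remainder.
  remainder 154/9y + 358/9 ≠ 0; add m_4 = 154/9y + 358/9 to the basis.

S(g_1,m_4): leading monomials are coprime, so the S-polynomial reduces to 0 (Buchberger's first criterion).
S(g_2,m_4): lcm = y³. S = 1746/77y² + 48y + 24.
  leading term y²: subtract (-582/77)·r from 1746/77y² + 48y + 24 → 1368/77y + 3012/77
  leading term y: subtract (6156/5929)·m_4 from 1368/77y + 3012/77 → -12948/5929
  leading term 1: no divisor's leading term divides it; move -12948/5929 to the remainder.
  remainder -12948/5929 ≠ 0; add m_5 = -12948/5929 to the basis.

S(r,m_4): lcm = y². S = -229/231y - ⅔.
  leading term y: subtract (-687/11858)·m_4 from -229/231y - ⅔ → 9711/5929
  leading term 1: subtract (-¾)·m_5 from 9711/5929 → 0
  remainder 0.

S(g_1,m_5): leading monomials are coprime, so the S-polynomial reduces to 0 (Buchberger's first criterion).
S(g_2,m_5): leading monomials are coprime, so the S-polynomial reduces to 0 (Buchberger's first criterion).
S(r,m_5): leading monomials are coprime, so the S-polynomial reduces to 0 (Buchberger's first criterion).
S(m_4,m_5): leading monomials are coprime, so the S-polynomial reduces to 0 (Buchberger's first criterion).
Every S-polynomial of the final basis reduces to 0, so we have a Gröbner basis.
Inter-reduce: drop elements whose leading term is divisible by another's, tail-reduce, and make monic.
Reduced Gröbner basis: {1}.
The reduced Gröbner basis of I + (p) is {1}: the ideal is the whole ring, so the enlarged system has no common solution — adjoining p is inconsistent.

Ideal membership is decidable via reduction modulo a Gröbner basis.

Adjoining 5x² - 4xy - 6x - 9/2y² - 10y - 5/2 makes the ideal the whole ring: the system is inconsistent.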